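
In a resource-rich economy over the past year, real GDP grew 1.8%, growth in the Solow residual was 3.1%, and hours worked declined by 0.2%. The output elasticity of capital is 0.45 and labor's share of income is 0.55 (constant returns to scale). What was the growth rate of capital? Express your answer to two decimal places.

-2.64%

Labor's share = 1 − 0.45 = 0.55.
gY = gA + 0.55×(-0.2) + 0.45×g.
0.45×g = 1.8 − 3.1 + 0.11 = -1.19.
g = -1.19 / 0.45 = -2.6444%.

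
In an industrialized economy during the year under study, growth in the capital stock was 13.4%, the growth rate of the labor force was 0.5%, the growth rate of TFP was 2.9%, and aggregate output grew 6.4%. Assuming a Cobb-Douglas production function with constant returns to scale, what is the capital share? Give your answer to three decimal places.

gY = gA + α·gK + (1−α)·gL, so gY − gA − gL = α(gK − gL).
6.4 − 2.9 − 0.5 = α × (13.4 − 0.5).
3 = 12.9 α, so α = 0.23256.

The capital share is 0.233.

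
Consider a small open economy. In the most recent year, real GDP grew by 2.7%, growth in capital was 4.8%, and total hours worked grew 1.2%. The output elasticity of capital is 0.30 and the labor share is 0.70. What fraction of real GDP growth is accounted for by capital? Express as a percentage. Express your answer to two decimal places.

53.33%

Capital contributed 0.3 × 4.8 = 1.44 pp.
Share of growth = 1.44 / 2.7 × 100 = 53.3333%.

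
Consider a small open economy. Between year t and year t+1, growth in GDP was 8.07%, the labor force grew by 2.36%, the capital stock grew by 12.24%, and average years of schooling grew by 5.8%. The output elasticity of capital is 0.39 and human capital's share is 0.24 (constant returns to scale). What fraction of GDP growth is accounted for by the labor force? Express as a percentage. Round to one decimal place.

Labor's share = 1 − 0.39 − 0.24 = 0.37.
The labor force contributed 0.37 × 2.36 = 0.8732 pp.
Share of growth = 0.8732 / 8.07 × 100 = 10.82%.

10.8%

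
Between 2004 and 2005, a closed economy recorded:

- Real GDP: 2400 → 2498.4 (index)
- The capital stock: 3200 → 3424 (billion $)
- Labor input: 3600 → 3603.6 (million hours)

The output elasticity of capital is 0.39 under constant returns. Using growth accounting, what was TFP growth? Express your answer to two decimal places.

1.31%

Real GDP growth = (2498.4 − 2400) / 2400 = 4.1%.
The capital stock growth = (3424 − 3200) / 3200 = 7%.
Labor input growth = (3603.6 − 3600) / 3600 = 0.1%.
Labor's share = 1 − 0.39 = 0.61.
The capital stock: 0.39 × 7 = 2.73 pp.
Labor input: 0.61 × 0.1 = 0.061 pp.
TFP growth = 4.1 − 2.791 = 1.309%.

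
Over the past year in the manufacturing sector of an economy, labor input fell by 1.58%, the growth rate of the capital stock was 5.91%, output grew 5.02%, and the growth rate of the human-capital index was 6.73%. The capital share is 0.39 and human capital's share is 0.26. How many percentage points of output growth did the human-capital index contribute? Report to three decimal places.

Contribution = share × growth = 0.26 × 6.73 = 1.7498 pp.

1.750 pp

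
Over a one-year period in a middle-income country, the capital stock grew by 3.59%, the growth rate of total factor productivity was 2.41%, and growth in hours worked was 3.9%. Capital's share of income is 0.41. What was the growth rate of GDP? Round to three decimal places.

GDP grew 6.183%.

Labor's share = 1 − 0.41 = 0.59.
The capital stock: 0.41 × 3.59 = 1.4719 pp.
Hours worked: 0.59 × 3.9 = 2.301 pp.
Output growth = 2.41 + 3.7729 = 6.1829%.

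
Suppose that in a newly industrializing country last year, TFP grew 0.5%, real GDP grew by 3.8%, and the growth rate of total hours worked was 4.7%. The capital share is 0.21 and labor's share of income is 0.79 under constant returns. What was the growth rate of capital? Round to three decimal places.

-1.967%

Labor's share = 1 − 0.21 = 0.79.
gY = gA + 0.79×4.7 + 0.21×g.
0.21×g = 3.8 − 0.5 − 3.713 = -0.413.
g = -0.413 / 0.21 = -1.96667%.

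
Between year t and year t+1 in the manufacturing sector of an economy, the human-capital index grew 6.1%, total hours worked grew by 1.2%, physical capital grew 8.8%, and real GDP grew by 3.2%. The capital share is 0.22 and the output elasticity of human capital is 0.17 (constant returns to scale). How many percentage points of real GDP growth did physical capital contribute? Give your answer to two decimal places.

Contribution = share × growth = 0.22 × 8.8 = 1.936 pp.

1.94 percentage points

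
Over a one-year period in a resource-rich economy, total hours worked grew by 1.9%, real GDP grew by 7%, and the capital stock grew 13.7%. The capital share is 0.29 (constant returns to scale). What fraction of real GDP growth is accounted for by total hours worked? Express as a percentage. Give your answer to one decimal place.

19.3%

Labor's share = 1 − 0.29 = 0.71.
Total hours worked contributed 0.71 × 1.9 = 1.349 pp.
Share of growth = 1.349 / 7 × 100 = 19.271%.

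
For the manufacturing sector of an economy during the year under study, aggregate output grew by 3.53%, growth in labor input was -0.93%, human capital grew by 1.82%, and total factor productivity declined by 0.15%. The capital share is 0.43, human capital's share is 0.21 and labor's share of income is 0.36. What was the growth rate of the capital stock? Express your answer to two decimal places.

8.45%

Labor's share = 1 − 0.43 − 0.21 = 0.36.
gY = gA + 0.21×1.82 + 0.36×(-0.93) + 0.43×g.
0.43×g = 3.53 + 0.15 − 0.0474 = 3.6326.
g = 3.6326 / 0.43 = 8.4479%.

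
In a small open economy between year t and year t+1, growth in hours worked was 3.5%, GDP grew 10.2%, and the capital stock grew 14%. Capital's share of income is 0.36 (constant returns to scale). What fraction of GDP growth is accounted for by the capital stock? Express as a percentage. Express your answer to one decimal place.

The capital stock contributed 0.36 × 14 = 5.04 pp.
Share of growth = 5.04 / 10.2 × 100 = 49.412%.

49.4%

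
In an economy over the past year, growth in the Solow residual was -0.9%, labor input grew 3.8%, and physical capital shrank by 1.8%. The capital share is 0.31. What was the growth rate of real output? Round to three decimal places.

1.164%

Labor's share = 1 − 0.31 = 0.69.
Physical capital: 0.31 × (-1.8) = -0.558 pp.
Labor input: 0.69 × 3.8 = 2.622 pp.
Output growth = -0.9 + 2.064 = 1.164%.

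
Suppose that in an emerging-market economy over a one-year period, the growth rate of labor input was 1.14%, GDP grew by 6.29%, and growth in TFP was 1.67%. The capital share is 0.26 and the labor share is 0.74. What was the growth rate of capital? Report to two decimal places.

Capital growth was 14.52%.

Labor's share = 1 − 0.26 = 0.74.
gY = gA + 0.74×1.14 + 0.26×g.
0.26×g = 6.29 − 1.67 − 0.8436 = 3.7764.
g = 3.7764 / 0.26 = 14.5246%.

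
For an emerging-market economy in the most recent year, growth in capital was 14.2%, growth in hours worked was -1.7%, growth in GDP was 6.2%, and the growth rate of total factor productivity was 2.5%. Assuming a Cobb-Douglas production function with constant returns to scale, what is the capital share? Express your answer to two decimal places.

0.34

gY = gA + α·gK + (1−α)·gL, so gY − gA − gL = α(gK − gL).
6.2 − 2.5 + 1.7 = α × (14.2 − (-1.7)).
5.4 = 15.9 α, so α = 0.3396.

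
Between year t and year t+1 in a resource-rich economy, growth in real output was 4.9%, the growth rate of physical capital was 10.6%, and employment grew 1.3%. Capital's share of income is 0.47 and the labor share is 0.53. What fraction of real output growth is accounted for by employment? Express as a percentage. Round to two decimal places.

Employment accounted for 14.06% of growth.

Labor's share = 1 − 0.47 = 0.53.
Employment contributed 0.53 × 1.3 = 0.689 pp.
Share of growth = 0.689 / 4.9 × 100 = 14.0612%.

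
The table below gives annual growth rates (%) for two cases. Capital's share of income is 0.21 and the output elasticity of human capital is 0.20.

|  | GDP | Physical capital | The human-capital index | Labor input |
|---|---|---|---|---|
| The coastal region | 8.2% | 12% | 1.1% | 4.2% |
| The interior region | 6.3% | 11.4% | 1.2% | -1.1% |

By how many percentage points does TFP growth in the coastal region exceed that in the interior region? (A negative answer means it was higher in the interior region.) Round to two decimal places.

Labor's share = 1 − 0.21 − 0.2 = 0.59.
The coastal region: TFP = 8.2 − 2.52 − 0.22 − 2.478 = 2.982%.
The interior region: TFP = 6.3 − 2.394 − 0.24 + 0.649 = 4.315%.
Difference = 2.982 − (4.315) = -1.333 pp.

-1.33 percentage points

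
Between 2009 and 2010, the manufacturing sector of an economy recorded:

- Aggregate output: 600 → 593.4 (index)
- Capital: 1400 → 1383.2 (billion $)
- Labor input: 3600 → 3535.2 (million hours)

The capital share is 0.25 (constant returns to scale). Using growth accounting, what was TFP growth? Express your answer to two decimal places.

0.55%

Aggregate output growth = (593.4 − 600) / 600 = -1.1%.
Capital growth = (1383.2 − 1400) / 1400 = -1.2%.
Labor input growth = (3535.2 − 3600) / 3600 = -1.8%.
Labor's share = 1 − 0.25 = 0.75.
Capital: 0.25 × (-1.2) = -0.3 pp.
Labor input: 0.75 × (-1.8) = -1.35 pp.
TFP growth = -1.1 + 1.65 = 0.55%.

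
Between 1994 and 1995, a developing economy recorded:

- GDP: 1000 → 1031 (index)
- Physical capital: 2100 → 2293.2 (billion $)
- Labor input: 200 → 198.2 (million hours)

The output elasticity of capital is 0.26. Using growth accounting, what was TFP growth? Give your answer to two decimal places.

GDP growth = (1031 − 1000) / 1000 = 3.1%.
Physical capital growth = (2293.2 − 2100) / 2100 = 9.2%.
Labor input growth = (198.2 − 200) / 200 = -0.9%.
Labor's share = 1 − 0.26 = 0.74.
Physical capital: 0.26 × 9.2 = 2.392 pp.
Labor input: 0.74 × (-0.9) = -0.666 pp.
TFP growth = 3.1 − 1.726 = 1.374%.

TFP grew 1.37%.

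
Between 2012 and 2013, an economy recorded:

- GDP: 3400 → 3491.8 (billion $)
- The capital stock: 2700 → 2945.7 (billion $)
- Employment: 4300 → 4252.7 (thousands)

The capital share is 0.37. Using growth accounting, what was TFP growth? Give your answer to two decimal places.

0.03%

GDP growth = (3491.8 − 3400) / 3400 = 2.7%.
The capital stock growth = (2945.7 − 2700) / 2700 = 9.1%.
Employment growth = (4252.7 − 4300) / 4300 = -1.1%.
Labor's share = 1 − 0.37 = 0.63.
The capital stock: 0.37 × 9.1 = 3.367 pp.
Employment: 0.63 × (-1.1) = -0.693 pp.
TFP growth = 2.7 − 2.674 = 0.026%.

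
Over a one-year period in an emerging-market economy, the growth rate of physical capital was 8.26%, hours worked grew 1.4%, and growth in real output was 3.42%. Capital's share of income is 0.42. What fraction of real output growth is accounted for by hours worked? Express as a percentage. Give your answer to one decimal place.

Labor's share = 1 − 0.42 = 0.58.
Hours worked contributed 0.58 × 1.4 = 0.812 pp.
Share of growth = 0.812 / 3.42 × 100 = 23.743%.

Hours worked accounted for 23.7% of growth.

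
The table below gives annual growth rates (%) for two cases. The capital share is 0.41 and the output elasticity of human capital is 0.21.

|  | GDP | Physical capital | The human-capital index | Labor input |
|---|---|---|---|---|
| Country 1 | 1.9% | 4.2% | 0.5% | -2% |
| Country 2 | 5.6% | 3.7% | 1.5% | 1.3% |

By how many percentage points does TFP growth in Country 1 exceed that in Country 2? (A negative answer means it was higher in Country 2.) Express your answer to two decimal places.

-2.44 percentage points

Labor's share = 1 − 0.41 − 0.21 = 0.38.
Country 1: TFP = 1.9 − 1.722 − 0.105 + 0.76 = 0.833%.
Country 2: TFP = 5.6 − 1.517 − 0.315 − 0.494 = 3.274%.
Difference = 0.833 − (3.274) = -2.441 pp.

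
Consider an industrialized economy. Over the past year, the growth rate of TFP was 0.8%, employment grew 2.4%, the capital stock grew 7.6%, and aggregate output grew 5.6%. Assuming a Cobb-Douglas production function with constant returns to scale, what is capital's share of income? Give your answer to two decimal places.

gY = gA + α·gK + (1−α)·gL, so gY − gA − gL = α(gK − gL).
5.6 − 0.8 − 2.4 = α × (7.6 − 2.4).
2.4 = 5.2 α, so α = 0.4615.

Capital's share of income is 0.46.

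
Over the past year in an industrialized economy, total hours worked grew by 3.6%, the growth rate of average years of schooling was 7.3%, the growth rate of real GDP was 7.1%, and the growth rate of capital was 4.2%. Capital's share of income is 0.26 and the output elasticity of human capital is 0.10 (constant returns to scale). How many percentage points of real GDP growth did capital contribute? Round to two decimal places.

1.09 pp

Contribution = share × growth = 0.26 × 4.2 = 1.092 pp.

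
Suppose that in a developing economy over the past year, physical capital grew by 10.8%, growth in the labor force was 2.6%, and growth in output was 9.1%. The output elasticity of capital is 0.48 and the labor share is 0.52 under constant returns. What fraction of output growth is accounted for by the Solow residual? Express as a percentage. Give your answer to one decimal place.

Labor's share = 1 − 0.48 = 0.52.
Physical capital: 0.48 × 10.8 = 5.184 pp.
The labor force: 0.52 × 2.6 = 1.352 pp.
TFP growth = 9.1 − 6.536 = 2.564%.
TFP share of growth = 2.564 / 9.1 × 100 = 28.176%.

The Solow residual accounted for 28.2% of growth.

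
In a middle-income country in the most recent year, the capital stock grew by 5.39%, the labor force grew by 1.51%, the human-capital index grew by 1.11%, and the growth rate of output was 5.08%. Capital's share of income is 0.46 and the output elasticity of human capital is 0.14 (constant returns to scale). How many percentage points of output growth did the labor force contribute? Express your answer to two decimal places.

0.60

Labor's share = 1 − 0.46 − 0.14 = 0.4.
Contribution = share × growth = 0.4 × 1.51 = 0.604 pp.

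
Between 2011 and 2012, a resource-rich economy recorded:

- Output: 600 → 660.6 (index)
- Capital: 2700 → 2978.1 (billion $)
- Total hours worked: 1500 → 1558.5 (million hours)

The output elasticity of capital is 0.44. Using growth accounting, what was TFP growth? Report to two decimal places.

Output growth = (660.6 − 600) / 600 = 10.1%.
Capital growth = (2978.1 − 2700) / 2700 = 10.3%.
Total hours worked growth = (1558.5 − 1500) / 1500 = 3.9%.
Labor's share = 1 − 0.44 = 0.56.
Capital: 0.44 × 10.3 = 4.532 pp.
Total hours worked: 0.56 × 3.9 = 2.184 pp.
TFP growth = 10.1 − 6.716 = 3.384%.

3.38%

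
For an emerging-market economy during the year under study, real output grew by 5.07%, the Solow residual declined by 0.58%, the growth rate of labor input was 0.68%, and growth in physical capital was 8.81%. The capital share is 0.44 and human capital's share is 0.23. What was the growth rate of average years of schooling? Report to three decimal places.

Labor's share = 1 − 0.44 − 0.23 = 0.33.
gY = gA + 0.44×8.81 + 0.33×0.68 + 0.23×g.
0.23×g = 5.07 + 0.58 − 4.1008 = 1.5492.
g = 1.5492 / 0.23 = 6.73565%.

Average years of schooling growth was 6.736%.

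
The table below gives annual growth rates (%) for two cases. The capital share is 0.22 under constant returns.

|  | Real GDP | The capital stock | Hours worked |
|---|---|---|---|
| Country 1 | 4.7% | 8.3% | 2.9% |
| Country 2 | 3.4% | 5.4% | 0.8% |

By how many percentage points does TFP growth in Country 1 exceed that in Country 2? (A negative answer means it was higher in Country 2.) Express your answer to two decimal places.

Labor's share = 1 − 0.22 = 0.78.
Country 1: TFP = 4.7 − 1.826 − 2.262 = 0.612%.
Country 2: TFP = 3.4 − 1.188 − 0.624 = 1.588%.
Difference = 0.612 − (1.588) = -0.976 pp.

-0.98 percentage points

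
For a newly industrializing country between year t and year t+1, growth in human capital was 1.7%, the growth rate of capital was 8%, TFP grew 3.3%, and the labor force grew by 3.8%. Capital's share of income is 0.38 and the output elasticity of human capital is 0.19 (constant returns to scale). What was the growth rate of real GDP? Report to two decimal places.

8.30%

Labor's share = 1 − 0.38 − 0.19 = 0.43.
Capital: 0.38 × 8 = 3.04 pp.
Human capital: 0.19 × 1.7 = 0.323 pp.
The labor force: 0.43 × 3.8 = 1.634 pp.
Output growth = 3.3 + 4.997 = 8.297%.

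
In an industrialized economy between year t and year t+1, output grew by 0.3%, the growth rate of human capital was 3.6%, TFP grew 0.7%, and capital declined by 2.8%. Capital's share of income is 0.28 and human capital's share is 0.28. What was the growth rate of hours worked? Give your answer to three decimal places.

-1.418%

Labor's share = 1 − 0.28 − 0.28 = 0.44.
gY = gA + 0.28×(-2.8) + 0.28×3.6 + 0.44×g.
0.44×g = 0.3 − 0.7 − 0.224 = -0.624.
g = -0.624 / 0.44 = -1.41818%.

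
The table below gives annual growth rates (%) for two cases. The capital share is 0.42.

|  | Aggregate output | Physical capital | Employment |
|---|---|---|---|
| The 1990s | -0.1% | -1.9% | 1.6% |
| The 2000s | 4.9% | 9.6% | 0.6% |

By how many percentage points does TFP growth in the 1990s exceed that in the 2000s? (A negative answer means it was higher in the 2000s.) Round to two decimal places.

-0.75 percentage points

Labor's share = 1 − 0.42 = 0.58.
The 1990s: TFP = -0.1 + 0.798 − 0.928 = -0.23%.
The 2000s: TFP = 4.9 − 4.032 − 0.348 = 0.52%.
Difference = -0.23 − (0.52) = -0.75 pp.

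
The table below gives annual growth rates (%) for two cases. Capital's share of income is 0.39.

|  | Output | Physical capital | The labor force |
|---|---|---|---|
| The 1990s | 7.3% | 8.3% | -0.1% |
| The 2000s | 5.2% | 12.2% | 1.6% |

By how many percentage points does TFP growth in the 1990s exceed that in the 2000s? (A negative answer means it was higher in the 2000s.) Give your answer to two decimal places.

Labor's share = 1 − 0.39 = 0.61.
The 1990s: TFP = 7.3 − 3.237 + 0.061 = 4.124%.
The 2000s: TFP = 5.2 − 4.758 − 0.976 = -0.534%.
Difference = 4.124 − (-0.534) = 4.658 pp.

4.66 percentage points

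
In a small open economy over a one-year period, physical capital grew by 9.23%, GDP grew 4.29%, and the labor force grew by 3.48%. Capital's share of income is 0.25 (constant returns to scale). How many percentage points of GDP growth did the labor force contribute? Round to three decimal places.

Labor's share = 1 − 0.25 = 0.75.
Contribution = share × growth = 0.75 × 3.48 = 2.61 pp.

2.610 percentage points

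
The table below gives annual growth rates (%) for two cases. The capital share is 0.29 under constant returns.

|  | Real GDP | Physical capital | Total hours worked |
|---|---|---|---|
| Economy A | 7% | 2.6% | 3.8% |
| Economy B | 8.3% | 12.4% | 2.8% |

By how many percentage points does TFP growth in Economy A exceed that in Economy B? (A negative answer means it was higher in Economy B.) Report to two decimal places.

0.83 percentage points

Labor's share = 1 − 0.29 = 0.71.
Economy A: TFP = 7 − 0.754 − 2.698 = 3.548%.
Economy B: TFP = 8.3 − 3.596 − 1.988 = 2.716%.
Difference = 3.548 − (2.716) = 0.832 pp.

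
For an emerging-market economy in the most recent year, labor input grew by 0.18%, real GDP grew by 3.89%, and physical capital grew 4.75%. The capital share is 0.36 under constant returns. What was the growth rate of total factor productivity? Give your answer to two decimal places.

Labor's share = 1 − 0.36 = 0.64.
Physical capital: 0.36 × 4.75 = 1.71 pp.
Labor input: 0.64 × 0.18 = 0.1152 pp.
TFP growth = 3.89 − 1.8252 = 2.0648%.

Total factor productivity growth was 2.06%.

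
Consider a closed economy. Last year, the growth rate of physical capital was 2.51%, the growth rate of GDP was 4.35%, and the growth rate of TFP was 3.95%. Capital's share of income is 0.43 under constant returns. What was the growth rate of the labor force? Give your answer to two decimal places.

-1.19%

Labor's share = 1 − 0.43 = 0.57.
gY = gA + 0.43×2.51 + 0.57×g.
0.57×g = 4.35 − 3.95 − 1.0793 = -0.6793.
g = -0.6793 / 0.57 = -1.1918%.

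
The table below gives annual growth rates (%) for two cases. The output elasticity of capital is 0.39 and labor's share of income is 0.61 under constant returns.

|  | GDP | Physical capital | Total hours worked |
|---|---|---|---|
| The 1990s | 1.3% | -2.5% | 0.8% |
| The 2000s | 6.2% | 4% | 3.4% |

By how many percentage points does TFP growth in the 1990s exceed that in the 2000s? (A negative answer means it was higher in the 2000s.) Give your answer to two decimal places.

-0.78 percentage points

Labor's share = 1 − 0.39 = 0.61.
The 1990s: TFP = 1.3 + 0.975 − 0.488 = 1.787%.
The 2000s: TFP = 6.2 − 1.56 − 2.074 = 2.566%.
Difference = 1.787 − (2.566) = -0.779 pp.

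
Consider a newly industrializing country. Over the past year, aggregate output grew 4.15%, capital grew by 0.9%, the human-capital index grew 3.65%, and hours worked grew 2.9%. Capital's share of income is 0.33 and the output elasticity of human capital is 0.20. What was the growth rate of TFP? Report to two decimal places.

Labor's share = 1 − 0.33 − 0.2 = 0.47.
Capital: 0.33 × 0.9 = 0.297 pp.
The human-capital index: 0.2 × 3.65 = 0.73 pp.
Hours worked: 0.47 × 2.9 = 1.363 pp.
TFP growth = 4.15 − 2.39 = 1.76%.

1.76%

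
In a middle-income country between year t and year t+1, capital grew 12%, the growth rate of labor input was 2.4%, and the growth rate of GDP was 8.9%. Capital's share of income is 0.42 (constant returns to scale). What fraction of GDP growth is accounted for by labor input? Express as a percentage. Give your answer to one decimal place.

Labor's share = 1 − 0.42 = 0.58.
Labor input contributed 0.58 × 2.4 = 1.392 pp.
Share of growth = 1.392 / 8.9 × 100 = 15.64%.

Labor input accounted for 15.6% of growth.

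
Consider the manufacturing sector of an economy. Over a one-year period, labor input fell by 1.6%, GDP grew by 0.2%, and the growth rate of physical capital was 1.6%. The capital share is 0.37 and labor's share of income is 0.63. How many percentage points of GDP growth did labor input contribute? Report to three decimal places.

Labor's share = 1 − 0.37 = 0.63.
Contribution = share × growth = 0.63 × (-1.6) = -1.008 pp.

-1.008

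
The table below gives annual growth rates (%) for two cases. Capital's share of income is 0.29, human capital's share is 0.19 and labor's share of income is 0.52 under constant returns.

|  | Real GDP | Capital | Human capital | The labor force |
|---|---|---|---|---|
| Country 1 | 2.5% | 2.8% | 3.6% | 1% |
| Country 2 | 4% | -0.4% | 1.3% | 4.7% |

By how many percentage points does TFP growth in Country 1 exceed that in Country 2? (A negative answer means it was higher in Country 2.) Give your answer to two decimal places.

Labor's share = 1 − 0.29 − 0.19 = 0.52.
Country 1: TFP = 2.5 − 0.812 − 0.684 − 0.52 = 0.484%.
Country 2: TFP = 4 + 0.116 − 0.247 − 2.444 = 1.425%.
Difference = 0.484 − (1.425) = -0.941 pp.

-0.94 percentage points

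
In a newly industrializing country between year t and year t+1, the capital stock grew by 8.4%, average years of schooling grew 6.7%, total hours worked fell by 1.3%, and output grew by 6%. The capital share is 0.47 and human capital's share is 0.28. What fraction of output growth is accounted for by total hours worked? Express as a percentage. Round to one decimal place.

Total hours worked accounted for -5.4% of growth.

Labor's share = 1 − 0.47 − 0.28 = 0.25.
Total hours worked contributed 0.25 × (-1.3) = -0.325 pp.
Share of growth = -0.325 / 6 × 100 = -5.417%.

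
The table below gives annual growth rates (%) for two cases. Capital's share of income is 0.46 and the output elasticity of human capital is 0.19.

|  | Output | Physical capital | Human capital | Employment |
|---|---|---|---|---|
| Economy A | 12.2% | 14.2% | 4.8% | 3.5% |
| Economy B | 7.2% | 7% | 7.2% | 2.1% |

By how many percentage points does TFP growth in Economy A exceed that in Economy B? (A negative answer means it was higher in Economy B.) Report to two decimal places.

1.65 percentage points

Labor's share = 1 − 0.46 − 0.19 = 0.35.
Economy A: TFP = 12.2 − 6.532 − 0.912 − 1.225 = 3.531%.
Economy B: TFP = 7.2 − 3.22 − 1.368 − 0.735 = 1.877%.
Difference = 3.531 − (1.877) = 1.654 pp.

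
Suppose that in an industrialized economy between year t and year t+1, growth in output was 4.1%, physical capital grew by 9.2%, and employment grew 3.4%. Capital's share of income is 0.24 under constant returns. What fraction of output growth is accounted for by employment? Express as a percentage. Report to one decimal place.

Labor's share = 1 − 0.24 = 0.76.
Employment contributed 0.76 × 3.4 = 2.584 pp.
Share of growth = 2.584 / 4.1 × 100 = 63.024%.

Employment accounted for 63.0% of growth.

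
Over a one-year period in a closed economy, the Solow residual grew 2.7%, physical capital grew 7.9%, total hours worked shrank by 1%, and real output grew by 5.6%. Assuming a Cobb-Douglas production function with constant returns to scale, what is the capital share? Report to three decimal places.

gY = gA + α·gK + (1−α)·gL, so gY − gA − gL = α(gK − gL).
5.6 − 2.7 + 1 = α × (7.9 − (-1)).
3.9 = 8.9 α, so α = 0.4382.

0.438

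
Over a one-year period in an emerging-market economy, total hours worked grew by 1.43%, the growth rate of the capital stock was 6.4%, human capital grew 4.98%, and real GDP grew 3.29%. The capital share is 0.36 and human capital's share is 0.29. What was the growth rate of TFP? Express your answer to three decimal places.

-0.959%

Labor's share = 1 − 0.36 − 0.29 = 0.35.
The capital stock: 0.36 × 6.4 = 2.304 pp.
Human capital: 0.29 × 4.98 = 1.4442 pp.
Total hours worked: 0.35 × 1.43 = 0.5005 pp.
TFP growth = 3.29 − 4.2487 = -0.9587%.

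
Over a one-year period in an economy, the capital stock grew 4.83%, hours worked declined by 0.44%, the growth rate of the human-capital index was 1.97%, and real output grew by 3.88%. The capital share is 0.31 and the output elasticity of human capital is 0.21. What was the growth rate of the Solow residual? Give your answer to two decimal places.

The Solow residual growth was 2.18%.

Labor's share = 1 − 0.31 − 0.21 = 0.48.
The capital stock: 0.31 × 4.83 = 1.4973 pp.
The human-capital index: 0.21 × 1.97 = 0.4137 pp.
Hours worked: 0.48 × (-0.44) = -0.2112 pp.
TFP growth = 3.88 − 1.6998 = 2.1802%.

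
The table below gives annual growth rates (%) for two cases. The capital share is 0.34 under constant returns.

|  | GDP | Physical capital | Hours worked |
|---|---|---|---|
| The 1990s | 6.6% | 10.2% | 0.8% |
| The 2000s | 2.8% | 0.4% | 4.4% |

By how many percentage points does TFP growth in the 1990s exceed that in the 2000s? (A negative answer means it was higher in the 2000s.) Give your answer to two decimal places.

2.84 percentage points

Labor's share = 1 − 0.34 = 0.66.
The 1990s: TFP = 6.6 − 3.468 − 0.528 = 2.604%.
The 2000s: TFP = 2.8 − 0.136 − 2.904 = -0.24%.
Difference = 2.604 − (-0.24) = 2.844 pp.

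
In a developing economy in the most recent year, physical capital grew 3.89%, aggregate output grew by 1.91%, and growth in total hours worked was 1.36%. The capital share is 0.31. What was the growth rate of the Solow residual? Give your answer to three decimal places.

Labor's share = 1 − 0.31 = 0.69.
Physical capital: 0.31 × 3.89 = 1.2059 pp.
Total hours worked: 0.69 × 1.36 = 0.9384 pp.
TFP growth = 1.91 − 2.1443 = -0.2343%.

-0.234%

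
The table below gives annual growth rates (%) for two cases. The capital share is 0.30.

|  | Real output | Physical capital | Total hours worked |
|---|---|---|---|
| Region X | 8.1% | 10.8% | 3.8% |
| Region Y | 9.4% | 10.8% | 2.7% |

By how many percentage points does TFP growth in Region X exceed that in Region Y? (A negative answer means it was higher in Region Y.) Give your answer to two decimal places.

-2.07 percentage points

Labor's share = 1 − 0.3 = 0.7.
Region X: TFP = 8.1 − 3.24 − 2.66 = 2.2%.
Region Y: TFP = 9.4 − 3.24 − 1.89 = 4.27%.
Difference = 2.2 − (4.27) = -2.07 pp.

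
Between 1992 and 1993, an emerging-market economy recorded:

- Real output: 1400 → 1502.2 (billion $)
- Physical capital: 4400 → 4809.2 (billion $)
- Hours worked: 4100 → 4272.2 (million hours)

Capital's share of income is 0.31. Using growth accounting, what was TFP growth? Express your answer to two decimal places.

Real output growth = (1502.2 − 1400) / 1400 = 7.3%.
Physical capital growth = (4809.2 − 4400) / 4400 = 9.3%.
Hours worked growth = (4272.2 − 4100) / 4100 = 4.2%.
Labor's share = 1 − 0.31 = 0.69.
Physical capital: 0.31 × 9.3 = 2.883 pp.
Hours worked: 0.69 × 4.2 = 2.898 pp.
TFP growth = 7.3 − 5.781 = 1.519%.

1.52%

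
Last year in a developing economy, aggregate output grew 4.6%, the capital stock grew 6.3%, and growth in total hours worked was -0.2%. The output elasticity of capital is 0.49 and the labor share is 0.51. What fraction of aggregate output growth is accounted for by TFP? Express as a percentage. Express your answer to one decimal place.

Labor's share = 1 − 0.49 = 0.51.
The capital stock: 0.49 × 6.3 = 3.087 pp.
Total hours worked: 0.51 × (-0.2) = -0.102 pp.
TFP growth = 4.6 − 2.985 = 1.615%.
TFP share of growth = 1.615 / 4.6 × 100 = 35.109%.

35.1%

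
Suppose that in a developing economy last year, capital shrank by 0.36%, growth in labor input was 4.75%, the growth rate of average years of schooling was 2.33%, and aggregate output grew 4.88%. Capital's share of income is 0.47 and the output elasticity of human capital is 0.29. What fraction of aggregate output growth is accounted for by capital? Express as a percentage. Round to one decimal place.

Capital contributed 0.47 × (-0.36) = -0.1692 pp.
Share of growth = -0.1692 / 4.88 × 100 = -3.467%.

-3.5%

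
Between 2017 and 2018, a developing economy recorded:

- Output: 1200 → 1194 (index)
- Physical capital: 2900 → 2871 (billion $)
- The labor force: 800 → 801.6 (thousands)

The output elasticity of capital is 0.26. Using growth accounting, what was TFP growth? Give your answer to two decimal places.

Output growth = (1194 − 1200) / 1200 = -0.5%.
Physical capital growth = (2871 − 2900) / 2900 = -1%.
The labor force growth = (801.6 − 800) / 800 = 0.2%.
Labor's share = 1 − 0.26 = 0.74.
Physical capital: 0.26 × (-1) = -0.26 pp.
The labor force: 0.74 × 0.2 = 0.148 pp.
TFP growth = -0.5 + 0.112 = -0.388%.

-0.39%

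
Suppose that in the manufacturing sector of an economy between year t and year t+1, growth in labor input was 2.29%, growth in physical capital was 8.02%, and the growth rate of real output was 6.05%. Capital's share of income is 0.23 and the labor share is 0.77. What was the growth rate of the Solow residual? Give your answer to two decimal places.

2.44%

Labor's share = 1 − 0.23 = 0.77.
Physical capital: 0.23 × 8.02 = 1.8446 pp.
Labor input: 0.77 × 2.29 = 1.7633 pp.
TFP growth = 6.05 − 3.6079 = 2.4421%.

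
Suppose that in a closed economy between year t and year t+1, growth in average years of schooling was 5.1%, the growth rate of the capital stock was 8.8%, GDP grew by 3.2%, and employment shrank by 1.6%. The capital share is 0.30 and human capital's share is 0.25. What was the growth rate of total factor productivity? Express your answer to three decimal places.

0.005%

Labor's share = 1 − 0.3 − 0.25 = 0.45.
The capital stock: 0.3 × 8.8 = 2.64 pp.
Average years of schooling: 0.25 × 5.1 = 1.275 pp.
Employment: 0.45 × (-1.6) = -0.72 pp.
TFP growth = 3.2 − 3.195 = 0.005%.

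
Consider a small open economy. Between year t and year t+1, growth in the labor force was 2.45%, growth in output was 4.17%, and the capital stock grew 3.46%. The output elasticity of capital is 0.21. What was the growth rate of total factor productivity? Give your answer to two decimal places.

Labor's share = 1 − 0.21 = 0.79.
The capital stock: 0.21 × 3.46 = 0.7266 pp.
The labor force: 0.79 × 2.45 = 1.9355 pp.
TFP growth = 4.17 − 2.6621 = 1.5079%.

Total factor productivity growth was 1.51%.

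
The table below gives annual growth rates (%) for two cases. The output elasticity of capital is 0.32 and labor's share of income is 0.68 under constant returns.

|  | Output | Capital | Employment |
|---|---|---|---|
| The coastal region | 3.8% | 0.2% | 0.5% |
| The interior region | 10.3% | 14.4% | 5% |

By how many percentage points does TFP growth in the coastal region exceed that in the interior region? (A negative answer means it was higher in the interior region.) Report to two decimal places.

1.10 percentage points

Labor's share = 1 − 0.32 = 0.68.
The coastal region: TFP = 3.8 − 0.064 − 0.34 = 3.396%.
The interior region: TFP = 10.3 − 4.608 − 3.4 = 2.292%.
Difference = 3.396 − (2.292) = 1.104 pp.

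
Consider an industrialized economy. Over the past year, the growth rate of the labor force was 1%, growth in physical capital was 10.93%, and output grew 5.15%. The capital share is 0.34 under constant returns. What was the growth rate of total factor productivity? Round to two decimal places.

Labor's share = 1 − 0.34 = 0.66.
Physical capital: 0.34 × 10.93 = 3.7162 pp.
The labor force: 0.66 × 1 = 0.66 pp.
TFP growth = 5.15 − 4.3762 = 0.7738%.

0.77%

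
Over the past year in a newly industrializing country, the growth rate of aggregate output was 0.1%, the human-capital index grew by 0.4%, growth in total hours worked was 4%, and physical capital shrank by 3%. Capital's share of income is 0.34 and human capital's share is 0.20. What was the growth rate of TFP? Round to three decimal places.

Labor's share = 1 − 0.34 − 0.2 = 0.46.
Physical capital: 0.34 × (-3) = -1.02 pp.
The human-capital index: 0.2 × 0.4 = 0.08 pp.
Total hours worked: 0.46 × 4 = 1.84 pp.
TFP growth = 0.1 − 0.9 = -0.8%.

-0.800%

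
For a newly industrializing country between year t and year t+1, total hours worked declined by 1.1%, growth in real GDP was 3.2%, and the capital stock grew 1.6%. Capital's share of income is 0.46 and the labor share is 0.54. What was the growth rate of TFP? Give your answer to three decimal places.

3.058%

Labor's share = 1 − 0.46 = 0.54.
The capital stock: 0.46 × 1.6 = 0.736 pp.
Total hours worked: 0.54 × (-1.1) = -0.594 pp.
TFP growth = 3.2 − 0.142 = 3.058%.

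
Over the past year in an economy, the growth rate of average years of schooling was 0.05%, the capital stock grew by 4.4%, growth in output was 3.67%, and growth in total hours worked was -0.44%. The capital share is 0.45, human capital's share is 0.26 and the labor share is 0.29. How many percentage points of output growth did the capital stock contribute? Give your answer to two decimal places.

Contribution = share × growth = 0.45 × 4.4 = 1.98 pp.

1.98 pp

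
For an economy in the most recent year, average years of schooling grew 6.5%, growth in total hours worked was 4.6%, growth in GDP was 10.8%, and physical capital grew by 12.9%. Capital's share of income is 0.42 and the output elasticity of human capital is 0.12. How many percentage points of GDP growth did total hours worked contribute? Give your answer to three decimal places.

Labor's share = 1 − 0.42 − 0.12 = 0.46.
Contribution = share × growth = 0.46 × 4.6 = 2.116 pp.

2.116 percentage points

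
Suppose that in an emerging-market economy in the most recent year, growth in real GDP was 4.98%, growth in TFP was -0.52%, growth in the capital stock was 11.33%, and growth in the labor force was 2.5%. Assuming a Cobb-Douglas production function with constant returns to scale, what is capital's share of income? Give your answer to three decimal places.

α = 0.340

gY = gA + α·gK + (1−α)·gL, so gY − gA − gL = α(gK − gL).
4.98 + 0.52 − 2.5 = α × (11.33 − 2.5).
3 = 8.83 α, so α = 0.33975.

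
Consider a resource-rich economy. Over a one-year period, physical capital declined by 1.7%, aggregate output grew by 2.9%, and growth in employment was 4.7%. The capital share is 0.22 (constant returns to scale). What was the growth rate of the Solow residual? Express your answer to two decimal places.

Labor's share = 1 − 0.22 = 0.78.
Physical capital: 0.22 × (-1.7) = -0.374 pp.
Employment: 0.78 × 4.7 = 3.666 pp.
TFP growth = 2.9 − 3.292 = -0.392%.

-0.39%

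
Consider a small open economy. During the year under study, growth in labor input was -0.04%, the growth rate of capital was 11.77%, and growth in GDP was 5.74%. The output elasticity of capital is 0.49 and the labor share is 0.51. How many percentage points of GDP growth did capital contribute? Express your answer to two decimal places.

Contribution = share × growth = 0.49 × 11.77 = 5.7673 pp.

5.77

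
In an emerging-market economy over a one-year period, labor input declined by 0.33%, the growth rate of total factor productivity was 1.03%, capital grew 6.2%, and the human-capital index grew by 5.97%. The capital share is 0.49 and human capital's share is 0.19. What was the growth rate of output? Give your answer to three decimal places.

Labor's share = 1 − 0.49 − 0.19 = 0.32.
Capital: 0.49 × 6.2 = 3.038 pp.
The human-capital index: 0.19 × 5.97 = 1.1343 pp.
Labor input: 0.32 × (-0.33) = -0.1056 pp.
Output growth = 1.03 + 4.0667 = 5.0967%.

5.097%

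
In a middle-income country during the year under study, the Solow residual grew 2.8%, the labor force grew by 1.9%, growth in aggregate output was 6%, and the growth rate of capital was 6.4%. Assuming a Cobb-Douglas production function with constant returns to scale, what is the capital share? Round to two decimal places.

gY = gA + α·gK + (1−α)·gL, so gY − gA − gL = α(gK − gL).
6 − 2.8 − 1.9 = α × (6.4 − 1.9).
1.3 = 4.5 α, so α = 0.2889.

α = 0.29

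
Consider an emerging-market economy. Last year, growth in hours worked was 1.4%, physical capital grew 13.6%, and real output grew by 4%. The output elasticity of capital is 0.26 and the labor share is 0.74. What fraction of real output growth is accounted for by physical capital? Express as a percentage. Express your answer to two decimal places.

Physical capital contributed 0.26 × 13.6 = 3.536 pp.
Share of growth = 3.536 / 4 × 100 = 88.4%.

88.40%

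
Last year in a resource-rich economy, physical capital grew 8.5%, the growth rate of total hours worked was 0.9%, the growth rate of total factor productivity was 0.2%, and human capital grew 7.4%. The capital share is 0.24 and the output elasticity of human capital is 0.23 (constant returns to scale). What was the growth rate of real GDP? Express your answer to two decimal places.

4.42%

Labor's share = 1 − 0.24 − 0.23 = 0.53.
Physical capital: 0.24 × 8.5 = 2.04 pp.
Human capital: 0.23 × 7.4 = 1.702 pp.
Total hours worked: 0.53 × 0.9 = 0.477 pp.
Output growth = 0.2 + 4.219 = 4.419%.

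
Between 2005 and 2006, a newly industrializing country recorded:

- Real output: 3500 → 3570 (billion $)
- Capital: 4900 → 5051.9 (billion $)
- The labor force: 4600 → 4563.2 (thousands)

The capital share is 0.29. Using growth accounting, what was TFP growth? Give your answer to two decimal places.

1.67%

Real output growth = (3570 − 3500) / 3500 = 2%.
Capital growth = (5051.9 − 4900) / 4900 = 3.1%.
The labor force growth = (4563.2 − 4600) / 4600 = -0.8%.
Labor's share = 1 − 0.29 = 0.71.
Capital: 0.29 × 3.1 = 0.899 pp.
The labor force: 0.71 × (-0.8) = -0.568 pp.
TFP growth = 2 − 0.331 = 1.669%.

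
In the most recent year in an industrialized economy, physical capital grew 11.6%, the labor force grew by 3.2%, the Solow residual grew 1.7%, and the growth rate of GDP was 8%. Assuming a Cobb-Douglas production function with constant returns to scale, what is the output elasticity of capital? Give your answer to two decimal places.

gY = gA + α·gK + (1−α)·gL, so gY − gA − gL = α(gK − gL).
8 − 1.7 − 3.2 = α × (11.6 − 3.2).
3.1 = 8.4 α, so α = 0.369.

α = 0.37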